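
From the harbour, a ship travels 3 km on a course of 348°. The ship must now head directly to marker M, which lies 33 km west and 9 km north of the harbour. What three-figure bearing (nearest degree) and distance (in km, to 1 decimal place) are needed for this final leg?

281°, 32.9 km

Leg 1 (348°, 3 km): east 3 sin 348° = -0.62, north 3 cos 348° = 2.93
Current position: (-0.62, 2.93). Target: (-33, 9). Remaining: Δeast = -32.38, Δnorth = 6.07.
Bearing = atan2(-32.38, 6.07) mod 360° = 280.61°; distance = √((-32.38)² + (6.07)²) = 32.940 km.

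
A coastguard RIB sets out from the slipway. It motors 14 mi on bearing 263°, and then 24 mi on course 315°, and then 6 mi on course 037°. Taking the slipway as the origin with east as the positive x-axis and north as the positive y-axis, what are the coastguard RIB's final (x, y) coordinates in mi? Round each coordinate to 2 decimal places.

Leg 1 (263°, 14 mi): east 14 sin 263° = -13.90, north 14 cos 263° = -1.71
Leg 2 (315°, 24 mi): east 24 sin 315° = -16.97, north 24 cos 315° = 16.97
Leg 3 (037°, 6 mi): east 6 sin 37° = 3.61, north 6 cos 37° = 4.79
Summing: -27.26 mi east, 20.06 mi north → (-27.26, 20.06).

(-27.26, 20.06)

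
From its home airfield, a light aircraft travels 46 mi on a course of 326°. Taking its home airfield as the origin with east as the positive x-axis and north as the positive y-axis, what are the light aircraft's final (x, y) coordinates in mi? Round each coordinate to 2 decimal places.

Leg 1 (326°, 46 mi): east 46 sin 326° = -25.72, north 46 cos 326° = 38.14
Summing: -25.72 mi east, 38.14 mi north → (-25.72, 38.14).

(-25.72, 38.14)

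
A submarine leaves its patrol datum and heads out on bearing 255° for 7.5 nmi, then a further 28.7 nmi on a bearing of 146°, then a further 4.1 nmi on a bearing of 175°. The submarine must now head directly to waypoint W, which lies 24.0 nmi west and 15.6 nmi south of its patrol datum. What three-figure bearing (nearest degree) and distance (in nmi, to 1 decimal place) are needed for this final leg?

293°, 36.1 nmi

Leg 1 (255°, 7.5 nmi): east 7.5 sin 255° = -7.24, north 7.5 cos 255° = -1.94
Leg 2 (146°, 28.7 nmi): east 28.7 sin 146° = 16.05, north 28.7 cos 146° = -23.79
Leg 3 (175°, 4.1 nmi): east 4.1 sin 175° = 0.36, north 4.1 cos 175° = -4.08
Current position: (9.16, -29.82). Target: (-24.0, -15.6). Remaining: Δeast = -33.16, Δnorth = 14.22.
Bearing = atan2(-33.16, 14.22) mod 360° = 293.21°; distance = √((-33.16)² + (14.22)²) = 36.082 nmi.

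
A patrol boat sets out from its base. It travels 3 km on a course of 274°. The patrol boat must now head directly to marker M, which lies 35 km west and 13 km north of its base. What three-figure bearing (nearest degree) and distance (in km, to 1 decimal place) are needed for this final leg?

292°, 34.5 km

Leg 1 (274°, 3 km): east 3 sin 274° = -2.99, north 3 cos 274° = 0.21
Current position: (-2.99, 0.21). Target: (-35, 13). Remaining: Δeast = -32.01, Δnorth = 12.79.
Bearing = atan2(-32.01, 12.79) mod 360° = 291.78°; distance = √((-32.01)² + (12.79)²) = 34.468 km.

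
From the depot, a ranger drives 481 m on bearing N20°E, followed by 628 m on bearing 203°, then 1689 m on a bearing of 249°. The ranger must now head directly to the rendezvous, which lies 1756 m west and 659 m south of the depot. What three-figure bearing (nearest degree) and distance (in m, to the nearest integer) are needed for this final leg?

Leg 1 (N20°E, 481 m): east 481 sin 20° = 164.51, north 481 cos 20° = 451.99
Leg 2 (203°, 628 m): east 628 sin 203° = -245.38, north 628 cos 203° = -578.08
Leg 3 (249°, 1689 m): east 1689 sin 249° = -1576.82, north 1689 cos 249° = -605.28
Current position: (-1657.68, -731.37). Target: (-1756, -659). Remaining: Δeast = -98.32, Δnorth = 72.37.
Bearing = atan2(-98.32, 72.37) mod 360° = 306.36°; distance = √((-98.32)² + (72.37)²) = 122.078 m.

306°, 122 m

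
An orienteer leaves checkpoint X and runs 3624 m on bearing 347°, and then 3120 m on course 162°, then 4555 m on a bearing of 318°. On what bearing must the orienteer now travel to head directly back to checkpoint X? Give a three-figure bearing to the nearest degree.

Leg 1 (347°, 3624 m): east 3624 sin 347° = -815.22, north 3624 cos 347° = 3531.12
Leg 2 (162°, 3120 m): east 3120 sin 162° = 964.13, north 3120 cos 162° = -2967.30
Leg 3 (318°, 4555 m): east 4555 sin 318° = -3047.89, north 4555 cos 318° = 3385.02
Net displacement: -2898.98 east, 3948.85 north. Direction back to start is (2898.98, -3948.85): bearing = atan2(2898.98, -3948.85) mod 360° = 143.72° ≈ 144°.

144°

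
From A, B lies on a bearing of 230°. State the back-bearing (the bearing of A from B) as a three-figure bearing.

050°

Back-bearing = 230° − 180° = 050°.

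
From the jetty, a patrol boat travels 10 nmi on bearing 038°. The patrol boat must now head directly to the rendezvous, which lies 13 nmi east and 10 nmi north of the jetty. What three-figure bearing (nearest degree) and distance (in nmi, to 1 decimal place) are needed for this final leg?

073°, 7.2 nmi

Leg 1 (038°, 10 nmi): east 10 sin 38° = 6.16, north 10 cos 38° = 7.88
Current position: (6.16, 7.88). Target: (13, 10). Remaining: Δeast = 6.84, Δnorth = 2.12.
Bearing = atan2(6.84, 2.12) mod 360° = 72.79°; distance = √((6.84)² + (2.12)²) = 7.164 nmi.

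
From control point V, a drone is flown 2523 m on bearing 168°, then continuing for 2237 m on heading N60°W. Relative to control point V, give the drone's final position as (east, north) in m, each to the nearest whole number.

Leg 1 (168°, 2523 m): east 2523 sin 168° = 524.56, north 2523 cos 168° = -2467.87
Leg 2 (N60°W, 2237 m): east 2237 sin 300° = -1937.30, north 2237 cos 300° = 1118.50
Summing: -1412.74 m east, -1349.37 m north → (-1413, -1349).

(-1413, -1349)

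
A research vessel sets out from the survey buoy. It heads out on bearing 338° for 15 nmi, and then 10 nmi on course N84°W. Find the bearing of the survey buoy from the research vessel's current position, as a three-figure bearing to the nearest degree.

Leg 1 (338°, 15 nmi): east 15 sin 338° = -5.62, north 15 cos 338° = 13.91
Leg 2 (N84°W, 10 nmi): east 10 sin 276° = -9.95, north 10 cos 276° = 1.05
Net displacement: -15.56 east, 14.95 north. Direction back to start is (15.56, -14.95): bearing = atan2(15.56, -14.95) mod 360° = 133.85° ≈ 134°.

134°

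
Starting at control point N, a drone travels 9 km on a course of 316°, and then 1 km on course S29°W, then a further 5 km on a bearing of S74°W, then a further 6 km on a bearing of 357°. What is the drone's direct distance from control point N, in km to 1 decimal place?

Leg 1 (316°, 9 km): east 9 sin 316° = -6.25, north 9 cos 316° = 6.47
Leg 2 (S29°W, 1 km): east 1 sin 209° = -0.48, north 1 cos 209° = -0.87
Leg 3 (S74°W, 5 km): east 5 sin 254° = -4.81, north 5 cos 254° = -1.38
Leg 4 (357°, 6 km): east 6 sin 357° = -0.31, north 6 cos 357° = 5.99
Net: -11.86 east, 10.21 north. Distance = √((-11.86)² + (10.21)²) = 15.649 km.

15.6 km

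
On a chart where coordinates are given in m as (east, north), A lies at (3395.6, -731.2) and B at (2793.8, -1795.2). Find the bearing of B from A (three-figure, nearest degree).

209°

Δeast = 2793.8 − 3395.6 = -601.80; Δnorth = -1795.2 − -731.2 = -1064.00.
Bearing = atan2(Δeast, Δnorth) mod 360° = 209.49° ≈ 209°.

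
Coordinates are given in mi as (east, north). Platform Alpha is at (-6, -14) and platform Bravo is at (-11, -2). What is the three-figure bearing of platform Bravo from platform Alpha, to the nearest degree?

Δeast = -11 − -6 = -5.00; Δnorth = -2 − -14 = 12.00.
Bearing = atan2(Δeast, Δnorth) mod 360° = 337.38° ≈ 337°.

337°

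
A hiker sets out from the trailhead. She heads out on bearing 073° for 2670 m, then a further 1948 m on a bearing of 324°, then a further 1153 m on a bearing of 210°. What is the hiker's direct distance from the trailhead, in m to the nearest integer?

Leg 1 (073°, 2670 m): east 2670 sin 73° = 2553.33, north 2670 cos 73° = 780.63
Leg 2 (324°, 1948 m): east 1948 sin 324° = -1145.01, north 1948 cos 324° = 1575.97
Leg 3 (210°, 1153 m): east 1153 sin 210° = -576.50, north 1153 cos 210° = -998.53
Net: 831.83 east, 1358.07 north. Distance = √((831.83)² + (1358.07)²) = 1592.574 m.

1593 m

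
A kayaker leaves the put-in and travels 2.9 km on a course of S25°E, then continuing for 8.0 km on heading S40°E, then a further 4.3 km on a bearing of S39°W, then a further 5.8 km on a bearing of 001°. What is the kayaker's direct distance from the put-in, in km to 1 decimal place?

Leg 1 (S25°E, 2.9 km): east 2.9 sin 155° = 1.23, north 2.9 cos 155° = -2.63
Leg 2 (S40°E, 8.0 km): east 8.0 sin 140° = 5.14, north 8.0 cos 140° = -6.13
Leg 3 (S39°W, 4.3 km): east 4.3 sin 219° = -2.71, north 4.3 cos 219° = -3.34
Leg 4 (001°, 5.8 km): east 5.8 sin 1° = 0.10, north 5.8 cos 1° = 5.80
Net: 3.76 east, -6.30 north. Distance = √((3.76)² + (-6.30)²) = 7.338 km.

7.3 km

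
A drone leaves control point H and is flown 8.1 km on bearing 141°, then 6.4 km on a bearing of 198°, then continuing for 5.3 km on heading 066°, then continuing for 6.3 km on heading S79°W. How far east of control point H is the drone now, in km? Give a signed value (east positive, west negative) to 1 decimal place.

1.8 km

Leg 1 (141°, 8.1 km): east 8.1 sin 141° = 5.10, north 8.1 cos 141° = -6.29
Leg 2 (198°, 6.4 km): east 6.4 sin 198° = -1.98, north 6.4 cos 198° = -6.09
Leg 3 (066°, 5.3 km): east 5.3 sin 66° = 4.84, north 5.3 cos 66° = 2.16
Leg 4 (S79°W, 6.3 km): east 6.3 sin 259° = -6.18, north 6.3 cos 259° = -1.20
Net east component: 1.78 km.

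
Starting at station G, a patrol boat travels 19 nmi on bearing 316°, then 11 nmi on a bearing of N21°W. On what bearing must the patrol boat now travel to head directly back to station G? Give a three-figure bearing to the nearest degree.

144°

Leg 1 (316°, 19 nmi): east 19 sin 316° = -13.20, north 19 cos 316° = 13.67
Leg 2 (N21°W, 11 nmi): east 11 sin 339° = -3.94, north 11 cos 339° = 10.27
Net displacement: -17.14 east, 23.94 north. Direction back to start is (17.14, -23.94): bearing = atan2(17.14, -23.94) mod 360° = 144.39° ≈ 144°.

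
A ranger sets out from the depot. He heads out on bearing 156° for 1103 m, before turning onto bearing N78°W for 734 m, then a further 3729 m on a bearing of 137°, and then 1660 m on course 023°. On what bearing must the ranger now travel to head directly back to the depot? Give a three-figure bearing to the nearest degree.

305°

Leg 1 (156°, 1103 m): east 1103 sin 156° = 448.63, north 1103 cos 156° = -1007.64
Leg 2 (N78°W, 734 m): east 734 sin 282° = -717.96, north 734 cos 282° = 152.61
Leg 3 (137°, 3729 m): east 3729 sin 137° = 2543.17, north 3729 cos 137° = -2727.22
Leg 4 (023°, 1660 m): east 1660 sin 23° = 648.61, north 1660 cos 23° = 1528.04
Net displacement: 2922.46 east, -2054.21 north. Direction back to start is (-2922.46, 2054.21): bearing = atan2(-2922.46, 2054.21) mod 360° = 305.10° ≈ 305°.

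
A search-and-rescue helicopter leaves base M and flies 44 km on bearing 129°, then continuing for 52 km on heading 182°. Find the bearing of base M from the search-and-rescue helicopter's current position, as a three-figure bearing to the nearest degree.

338°

Leg 1 (129°, 44 km): east 44 sin 129° = 34.19, north 44 cos 129° = -27.69
Leg 2 (182°, 52 km): east 52 sin 182° = -1.81, north 52 cos 182° = -51.97
Net displacement: 32.38 east, -79.66 north. Direction back to start is (-32.38, 79.66): bearing = atan2(-32.38, 79.66) mod 360° = 337.88° ≈ 338°.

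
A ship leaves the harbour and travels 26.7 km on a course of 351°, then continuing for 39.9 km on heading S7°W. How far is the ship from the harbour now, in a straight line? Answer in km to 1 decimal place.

16.0 km

Leg 1 (351°, 26.7 km): east 26.7 sin 351° = -4.18, north 26.7 cos 351° = 26.37
Leg 2 (S7°W, 39.9 km): east 39.9 sin 187° = -4.86, north 39.9 cos 187° = -39.60
Net: -9.04 east, -13.23 north. Distance = √((-9.04)² + (-13.23)²) = 16.024 km.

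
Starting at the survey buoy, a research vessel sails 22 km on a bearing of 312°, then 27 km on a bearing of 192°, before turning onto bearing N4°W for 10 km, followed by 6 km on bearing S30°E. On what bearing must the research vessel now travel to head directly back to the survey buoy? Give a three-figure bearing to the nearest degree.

Leg 1 (312°, 22 km): east 22 sin 312° = -16.35, north 22 cos 312° = 14.72
Leg 2 (192°, 27 km): east 27 sin 192° = -5.61, north 27 cos 192° = -26.41
Leg 3 (N4°W, 10 km): east 10 sin 356° = -0.70, north 10 cos 356° = 9.98
Leg 4 (S30°E, 6 km): east 6 sin 150° = 3.00, north 6 cos 150° = -5.20
Net displacement: -19.66 east, -6.91 north. Direction back to start is (19.66, 6.91): bearing = atan2(19.66, 6.91) mod 360° = 70.64° ≈ 071°.

071°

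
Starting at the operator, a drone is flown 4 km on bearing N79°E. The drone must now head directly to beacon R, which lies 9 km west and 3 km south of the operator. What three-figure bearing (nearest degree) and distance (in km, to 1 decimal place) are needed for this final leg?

Leg 1 (N79°E, 4 km): east 4 sin 79° = 3.93, north 4 cos 79° = 0.76
Current position: (3.93, 0.76). Target: (-9, -3). Remaining: Δeast = -12.93, Δnorth = -3.76.
Bearing = atan2(-12.93, -3.76) mod 360° = 253.77°; distance = √((-12.93)² + (-3.76)²) = 13.463 km.

254°, 13.5 km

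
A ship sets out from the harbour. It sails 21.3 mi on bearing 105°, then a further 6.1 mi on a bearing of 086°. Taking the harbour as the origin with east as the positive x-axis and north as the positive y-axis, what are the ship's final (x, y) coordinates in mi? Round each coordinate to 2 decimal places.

(26.66, -5.09)

Leg 1 (105°, 21.3 mi): east 21.3 sin 105° = 20.57, north 21.3 cos 105° = -5.51
Leg 2 (086°, 6.1 mi): east 6.1 sin 86° = 6.09, north 6.1 cos 86° = 0.43
Summing: 26.66 mi east, -5.09 mi north → (26.66, -5.09).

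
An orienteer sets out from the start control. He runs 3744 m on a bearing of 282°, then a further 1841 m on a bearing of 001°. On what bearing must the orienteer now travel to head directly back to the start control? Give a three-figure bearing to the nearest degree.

Leg 1 (282°, 3744 m): east 3744 sin 282° = -3662.18, north 3744 cos 282° = 778.42
Leg 2 (001°, 1841 m): east 1841 sin 1° = 32.13, north 1841 cos 1° = 1840.72
Net displacement: -3630.05 east, 2619.14 north. Direction back to start is (3630.05, -2619.14): bearing = atan2(3630.05, -2619.14) mod 360° = 125.81° ≈ 126°.

126°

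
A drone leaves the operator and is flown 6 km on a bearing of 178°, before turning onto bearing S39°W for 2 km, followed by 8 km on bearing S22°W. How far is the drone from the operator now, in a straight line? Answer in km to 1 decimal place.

Leg 1 (178°, 6 km): east 6 sin 178° = 0.21, north 6 cos 178° = -6.00
Leg 2 (S39°W, 2 km): east 2 sin 219° = -1.26, north 2 cos 219° = -1.55
Leg 3 (S22°W, 8 km): east 8 sin 202° = -3.00, north 8 cos 202° = -7.42
Net: -4.05 east, -14.97 north. Distance = √((-4.05)² + (-14.97)²) = 15.505 km.

15.5 km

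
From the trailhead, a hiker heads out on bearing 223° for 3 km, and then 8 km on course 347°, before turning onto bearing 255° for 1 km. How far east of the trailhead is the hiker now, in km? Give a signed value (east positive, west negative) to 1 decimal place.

-4.8 km

Leg 1 (223°, 3 km): east 3 sin 223° = -2.05, north 3 cos 223° = -2.19
Leg 2 (347°, 8 km): east 8 sin 347° = -1.80, north 8 cos 347° = 7.79
Leg 3 (255°, 1 km): east 1 sin 255° = -0.97, north 1 cos 255° = -0.26
Net east component: -4.81 km.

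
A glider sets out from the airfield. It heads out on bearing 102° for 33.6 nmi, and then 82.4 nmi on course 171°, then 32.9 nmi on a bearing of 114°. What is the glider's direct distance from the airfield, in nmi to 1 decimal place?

Leg 1 (102°, 33.6 nmi): east 33.6 sin 102° = 32.87, north 33.6 cos 102° = -6.99
Leg 2 (171°, 82.4 nmi): east 82.4 sin 171° = 12.89, north 82.4 cos 171° = -81.39
Leg 3 (114°, 32.9 nmi): east 32.9 sin 114° = 30.06, north 32.9 cos 114° = -13.38
Net: 75.81 east, -101.75 north. Distance = √((75.81)² + (-101.75)²) = 126.890 nmi.

126.9 nmi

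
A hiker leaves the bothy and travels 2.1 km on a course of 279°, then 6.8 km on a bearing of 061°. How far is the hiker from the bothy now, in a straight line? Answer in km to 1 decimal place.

Leg 1 (279°, 2.1 km): east 2.1 sin 279° = -2.07, north 2.1 cos 279° = 0.33
Leg 2 (061°, 6.8 km): east 6.8 sin 61° = 5.95, north 6.8 cos 61° = 3.30
Net: 3.87 east, 3.63 north. Distance = √((3.87)² + (3.63)²) = 5.305 km.

5.3 km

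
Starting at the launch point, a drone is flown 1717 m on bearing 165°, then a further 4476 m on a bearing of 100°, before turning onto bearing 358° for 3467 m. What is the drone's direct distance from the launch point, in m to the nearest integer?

4842 m

Leg 1 (165°, 1717 m): east 1717 sin 165° = 444.39, north 1717 cos 165° = -1658.49
Leg 2 (100°, 4476 m): east 4476 sin 100° = 4408.00, north 4476 cos 100° = -777.25
Leg 3 (358°, 3467 m): east 3467 sin 358° = -121.00, north 3467 cos 358° = 3464.89
Net: 4731.40 east, 1029.14 north. Distance = √((4731.40)² + (1029.14)²) = 4842.028 m.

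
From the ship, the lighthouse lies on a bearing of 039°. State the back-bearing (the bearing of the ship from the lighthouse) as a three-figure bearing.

Back-bearing = 039° + 180° = 219°.

219°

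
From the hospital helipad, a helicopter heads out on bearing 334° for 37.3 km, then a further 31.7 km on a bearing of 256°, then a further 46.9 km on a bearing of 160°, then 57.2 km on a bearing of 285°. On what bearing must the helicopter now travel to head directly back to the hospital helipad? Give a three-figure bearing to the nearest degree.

Leg 1 (334°, 37.3 km): east 37.3 sin 334° = -16.35, north 37.3 cos 334° = 33.53
Leg 2 (256°, 31.7 km): east 31.7 sin 256° = -30.76, north 31.7 cos 256° = -7.67
Leg 3 (160°, 46.9 km): east 46.9 sin 160° = 16.04, north 46.9 cos 160° = -44.07
Leg 4 (285°, 57.2 km): east 57.2 sin 285° = -55.25, north 57.2 cos 285° = 14.80
Net displacement: -86.32 east, -3.41 north. Direction back to start is (86.32, 3.41): bearing = atan2(86.32, 3.41) mod 360° = 87.74° ≈ 088°.

088°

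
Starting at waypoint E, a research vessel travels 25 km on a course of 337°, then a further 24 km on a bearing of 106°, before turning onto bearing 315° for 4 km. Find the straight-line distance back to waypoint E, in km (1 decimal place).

21.9 km

Leg 1 (337°, 25 km): east 25 sin 337° = -9.77, north 25 cos 337° = 23.01
Leg 2 (106°, 24 km): east 24 sin 106° = 23.07, north 24 cos 106° = -6.62
Leg 3 (315°, 4 km): east 4 sin 315° = -2.83, north 4 cos 315° = 2.83
Net: 10.47 east, 19.23 north. Distance = √((10.47)² + (19.23)²) = 21.893 km.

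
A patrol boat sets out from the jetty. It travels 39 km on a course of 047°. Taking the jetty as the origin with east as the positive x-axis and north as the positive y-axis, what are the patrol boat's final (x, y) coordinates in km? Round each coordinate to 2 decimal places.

(28.52, 26.60)

Leg 1 (047°, 39 km): east 39 sin 47° = 28.52, north 39 cos 47° = 26.60
Summing: 28.52 km east, 26.60 km north → (28.52, 26.60).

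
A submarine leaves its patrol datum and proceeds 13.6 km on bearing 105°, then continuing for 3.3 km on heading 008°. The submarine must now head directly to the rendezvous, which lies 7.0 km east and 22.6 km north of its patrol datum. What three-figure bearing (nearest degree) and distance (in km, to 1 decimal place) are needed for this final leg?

344°, 23.8 km

Leg 1 (105°, 13.6 km): east 13.6 sin 105° = 13.14, north 13.6 cos 105° = -3.52
Leg 2 (008°, 3.3 km): east 3.3 sin 8° = 0.46, north 3.3 cos 8° = 3.27
Current position: (13.60, -0.25). Target: (7.0, 22.6). Remaining: Δeast = -6.60, Δnorth = 22.85.
Bearing = atan2(-6.60, 22.85) mod 360° = 343.90°; distance = √((-6.60)² + (22.85)²) = 23.785 km.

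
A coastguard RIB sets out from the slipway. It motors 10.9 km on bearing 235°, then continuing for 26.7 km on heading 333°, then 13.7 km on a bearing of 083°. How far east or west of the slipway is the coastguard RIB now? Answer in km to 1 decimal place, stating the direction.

Leg 1 (235°, 10.9 km): east 10.9 sin 235° = -8.93, north 10.9 cos 235° = -6.25
Leg 2 (333°, 26.7 km): east 26.7 sin 333° = -12.12, north 26.7 cos 333° = 23.79
Leg 3 (083°, 13.7 km): east 13.7 sin 83° = 13.60, north 13.7 cos 83° = 1.67
Net east component: -7.45 km.

7.5 km west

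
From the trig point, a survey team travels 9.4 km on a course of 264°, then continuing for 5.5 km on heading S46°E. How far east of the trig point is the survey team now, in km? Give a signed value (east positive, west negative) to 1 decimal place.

-5.4 km

Leg 1 (264°, 9.4 km): east 9.4 sin 264° = -9.35, north 9.4 cos 264° = -0.98
Leg 2 (S46°E, 5.5 km): east 5.5 sin 134° = 3.96, north 5.5 cos 134° = -3.82
Net east component: -5.39 km.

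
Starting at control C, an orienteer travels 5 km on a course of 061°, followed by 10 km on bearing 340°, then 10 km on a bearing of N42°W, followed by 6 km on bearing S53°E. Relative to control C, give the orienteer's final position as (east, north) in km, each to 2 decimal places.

(-0.95, 15.64)

Leg 1 (061°, 5 km): east 5 sin 61° = 4.37, north 5 cos 61° = 2.42
Leg 2 (340°, 10 km): east 10 sin 340° = -3.42, north 10 cos 340° = 9.40
Leg 3 (N42°W, 10 km): east 10 sin 318° = -6.69, north 10 cos 318° = 7.43
Leg 4 (S53°E, 6 km): east 6 sin 127° = 4.79, north 6 cos 127° = -3.61
Summing: -0.95 km east, 15.64 km north → (-0.95, 15.64).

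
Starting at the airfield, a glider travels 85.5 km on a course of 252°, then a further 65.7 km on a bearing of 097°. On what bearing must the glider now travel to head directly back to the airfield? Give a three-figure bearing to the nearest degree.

Leg 1 (252°, 85.5 km): east 85.5 sin 252° = -81.32, north 85.5 cos 252° = -26.42
Leg 2 (097°, 65.7 km): east 65.7 sin 97° = 65.21, north 65.7 cos 97° = -8.01
Net displacement: -16.11 east, -34.43 north. Direction back to start is (16.11, 34.43): bearing = atan2(16.11, 34.43) mod 360° = 25.07° ≈ 025°.

025°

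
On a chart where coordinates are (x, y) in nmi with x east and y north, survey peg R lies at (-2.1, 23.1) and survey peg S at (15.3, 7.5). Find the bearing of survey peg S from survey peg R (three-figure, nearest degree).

Δeast = 15.3 − -2.1 = 17.40; Δnorth = 7.5 − 23.1 = -15.60.
Bearing = atan2(Δeast, Δnorth) mod 360° = 131.88° ≈ 132°.

132°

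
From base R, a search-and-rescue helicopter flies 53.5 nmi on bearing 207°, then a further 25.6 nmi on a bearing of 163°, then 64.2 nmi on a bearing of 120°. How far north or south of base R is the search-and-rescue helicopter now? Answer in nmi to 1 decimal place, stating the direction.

104.3 nmi south

Leg 1 (207°, 53.5 nmi): east 53.5 sin 207° = -24.29, north 53.5 cos 207° = -47.67
Leg 2 (163°, 25.6 nmi): east 25.6 sin 163° = 7.48, north 25.6 cos 163° = -24.48
Leg 3 (120°, 64.2 nmi): east 64.2 sin 120° = 55.60, north 64.2 cos 120° = -32.10
Net north component: -104.25 nmi.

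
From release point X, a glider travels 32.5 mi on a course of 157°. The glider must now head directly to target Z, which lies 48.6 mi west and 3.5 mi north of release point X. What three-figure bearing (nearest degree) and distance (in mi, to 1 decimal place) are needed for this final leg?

299°, 69.8 mi

Leg 1 (157°, 32.5 mi): east 32.5 sin 157° = 12.70, north 32.5 cos 157° = -29.92
Current position: (12.70, -29.92). Target: (-48.6, 3.5). Remaining: Δeast = -61.30, Δnorth = 33.42.
Bearing = atan2(-61.30, 33.42) mod 360° = 298.60°; distance = √((-61.30)² + (33.42)²) = 69.815 mi.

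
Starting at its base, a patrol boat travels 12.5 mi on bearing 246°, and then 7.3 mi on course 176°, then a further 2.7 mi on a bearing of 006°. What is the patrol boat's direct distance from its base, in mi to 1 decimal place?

Leg 1 (246°, 12.5 mi): east 12.5 sin 246° = -11.42, north 12.5 cos 246° = -5.08
Leg 2 (176°, 7.3 mi): east 7.3 sin 176° = 0.51, north 7.3 cos 176° = -7.28
Leg 3 (006°, 2.7 mi): east 2.7 sin 6° = 0.28, north 2.7 cos 6° = 2.69
Net: -10.63 east, -9.68 north. Distance = √((-10.63)² + (-9.68)²) = 14.376 mi.

14.4 mi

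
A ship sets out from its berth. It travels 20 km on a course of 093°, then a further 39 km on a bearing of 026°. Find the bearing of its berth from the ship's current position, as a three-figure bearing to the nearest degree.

227°

Leg 1 (093°, 20 km): east 20 sin 93° = 19.97, north 20 cos 93° = -1.05
Leg 2 (026°, 39 km): east 39 sin 26° = 17.10, north 39 cos 26° = 35.05
Net displacement: 37.07 east, 34.01 north. Direction back to start is (-37.07, -34.01): bearing = atan2(-37.07, -34.01) mod 360° = 227.47° ≈ 227°.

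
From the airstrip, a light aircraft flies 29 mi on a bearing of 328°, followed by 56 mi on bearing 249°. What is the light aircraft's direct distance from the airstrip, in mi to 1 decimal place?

67.8 mi

Leg 1 (328°, 29 mi): east 29 sin 328° = -15.37, north 29 cos 328° = 24.59
Leg 2 (249°, 56 mi): east 56 sin 249° = -52.28, north 56 cos 249° = -20.07
Net: -67.65 east, 4.52 north. Distance = √((-67.65)² + (4.52)²) = 67.799 mi.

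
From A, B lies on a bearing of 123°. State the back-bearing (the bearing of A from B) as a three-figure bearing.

303°

Back-bearing = 123° + 180° = 303°.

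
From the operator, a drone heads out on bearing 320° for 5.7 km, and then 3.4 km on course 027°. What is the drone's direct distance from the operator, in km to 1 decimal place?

Leg 1 (320°, 5.7 km): east 5.7 sin 320° = -3.66, north 5.7 cos 320° = 4.37
Leg 2 (027°, 3.4 km): east 3.4 sin 27° = 1.54, north 3.4 cos 27° = 3.03
Net: -2.12 east, 7.40 north. Distance = √((-2.12)² + (7.40)²) = 7.694 km.

7.7 km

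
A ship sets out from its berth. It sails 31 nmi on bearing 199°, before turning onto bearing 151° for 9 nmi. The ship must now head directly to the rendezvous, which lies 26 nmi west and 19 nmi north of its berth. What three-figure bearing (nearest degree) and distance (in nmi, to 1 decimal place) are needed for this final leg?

340°, 59.7 nmi

Leg 1 (199°, 31 nmi): east 31 sin 199° = -10.09, north 31 cos 199° = -29.31
Leg 2 (151°, 9 nmi): east 9 sin 151° = 4.36, north 9 cos 151° = -7.87
Current position: (-5.73, -37.18). Target: (-26, 19). Remaining: Δeast = -20.27, Δnorth = 56.18.
Bearing = atan2(-20.27, 56.18) mod 360° = 340.16°; distance = √((-20.27)² + (56.18)²) = 59.728 nmi.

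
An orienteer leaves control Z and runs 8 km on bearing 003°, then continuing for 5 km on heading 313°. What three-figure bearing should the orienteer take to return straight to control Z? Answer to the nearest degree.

164°

Leg 1 (003°, 8 km): east 8 sin 3° = 0.42, north 8 cos 3° = 7.99
Leg 2 (313°, 5 km): east 5 sin 313° = -3.66, north 5 cos 313° = 3.41
Net displacement: -3.24 east, 11.40 north. Direction back to start is (3.24, -11.40): bearing = atan2(3.24, -11.40) mod 360° = 164.14° ≈ 164°.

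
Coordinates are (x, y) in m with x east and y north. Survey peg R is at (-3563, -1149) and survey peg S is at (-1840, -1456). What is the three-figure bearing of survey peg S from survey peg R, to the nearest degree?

100°

Δeast = -1840 − -3563 = 1723.00; Δnorth = -1456 − -1149 = -307.00.
Bearing = atan2(Δeast, Δnorth) mod 360° = 100.10° ≈ 100°.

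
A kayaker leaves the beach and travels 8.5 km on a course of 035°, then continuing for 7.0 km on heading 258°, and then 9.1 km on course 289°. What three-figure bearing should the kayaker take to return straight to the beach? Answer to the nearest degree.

129°

Leg 1 (035°, 8.5 km): east 8.5 sin 35° = 4.88, north 8.5 cos 35° = 6.96
Leg 2 (258°, 7.0 km): east 7.0 sin 258° = -6.85, north 7.0 cos 258° = -1.46
Leg 3 (289°, 9.1 km): east 9.1 sin 289° = -8.60, north 9.1 cos 289° = 2.96
Net displacement: -10.58 east, 8.47 north. Direction back to start is (10.58, -8.47): bearing = atan2(10.58, -8.47) mod 360° = 128.69° ≈ 129°.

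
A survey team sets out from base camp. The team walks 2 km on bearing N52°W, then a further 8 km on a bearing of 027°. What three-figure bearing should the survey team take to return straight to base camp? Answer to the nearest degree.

194°

Leg 1 (N52°W, 2 km): east 2 sin 308° = -1.58, north 2 cos 308° = 1.23
Leg 2 (027°, 8 km): east 8 sin 27° = 3.63, north 8 cos 27° = 7.13
Net displacement: 2.06 east, 8.36 north. Direction back to start is (-2.06, -8.36): bearing = atan2(-2.06, -8.36) mod 360° = 193.82° ≈ 194°.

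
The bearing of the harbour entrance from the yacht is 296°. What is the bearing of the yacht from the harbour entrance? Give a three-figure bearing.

Back-bearing = 296° − 180° = 116°.

116°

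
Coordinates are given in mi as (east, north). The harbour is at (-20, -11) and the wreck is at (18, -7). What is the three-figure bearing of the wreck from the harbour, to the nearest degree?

Δeast = 18 − -20 = 38.00; Δnorth = -7 − -11 = 4.00.
Bearing = atan2(Δeast, Δnorth) mod 360° = 83.99° ≈ 084°.

084°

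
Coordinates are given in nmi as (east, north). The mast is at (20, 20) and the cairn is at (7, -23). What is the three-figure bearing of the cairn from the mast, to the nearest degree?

Δeast = 7 − 20 = -13.00; Δnorth = -23 − 20 = -43.00.
Bearing = atan2(Δeast, Δnorth) mod 360° = 196.82° ≈ 197°.

197°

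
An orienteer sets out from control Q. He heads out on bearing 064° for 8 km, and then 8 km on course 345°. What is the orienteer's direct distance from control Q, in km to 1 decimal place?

Leg 1 (064°, 8 km): east 8 sin 64° = 7.19, north 8 cos 64° = 3.51
Leg 2 (345°, 8 km): east 8 sin 345° = -2.07, north 8 cos 345° = 7.73
Net: 5.12 east, 11.23 north. Distance = √((5.12)² + (11.23)²) = 12.346 km.

12.3 km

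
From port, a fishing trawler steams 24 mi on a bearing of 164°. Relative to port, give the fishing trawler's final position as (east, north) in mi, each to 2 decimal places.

Leg 1 (164°, 24 mi): east 24 sin 164° = 6.62, north 24 cos 164° = -23.07
Summing: 6.62 mi east, -23.07 mi north → (6.62, -23.07).

(6.62, -23.07)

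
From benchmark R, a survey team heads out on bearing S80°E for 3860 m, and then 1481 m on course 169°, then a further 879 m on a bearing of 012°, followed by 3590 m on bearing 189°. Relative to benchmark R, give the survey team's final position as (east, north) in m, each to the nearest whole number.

(3705, -4810)

Leg 1 (S80°E, 3860 m): east 3860 sin 100° = 3801.36, north 3860 cos 100° = -670.28
Leg 2 (169°, 1481 m): east 1481 sin 169° = 282.59, north 1481 cos 169° = -1453.79
Leg 3 (012°, 879 m): east 879 sin 12° = 182.75, north 879 cos 12° = 859.79
Leg 4 (189°, 3590 m): east 3590 sin 189° = -561.60, north 3590 cos 189° = -3545.80
Summing: 3705.10 m east, -4810.08 m north → (3705, -4810).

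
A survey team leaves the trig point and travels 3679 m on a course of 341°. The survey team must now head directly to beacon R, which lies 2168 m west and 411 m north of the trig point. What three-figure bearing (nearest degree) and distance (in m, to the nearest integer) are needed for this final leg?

198°, 3217 m

Leg 1 (341°, 3679 m): east 3679 sin 341° = -1197.77, north 3679 cos 341° = 3478.56
Current position: (-1197.77, 3478.56). Target: (-2168, 411). Remaining: Δeast = -970.23, Δnorth = -3067.56.
Bearing = atan2(-970.23, -3067.56) mod 360° = 197.55°; distance = √((-970.23)² + (-3067.56)²) = 3217.343 m.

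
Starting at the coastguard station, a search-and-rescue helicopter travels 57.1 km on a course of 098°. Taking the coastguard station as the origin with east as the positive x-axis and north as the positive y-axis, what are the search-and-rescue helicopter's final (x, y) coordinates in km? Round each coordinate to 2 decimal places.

(56.54, -7.95)

Leg 1 (098°, 57.1 km): east 57.1 sin 98° = 56.54, north 57.1 cos 98° = -7.95
Summing: 56.54 km east, -7.95 km north → (56.54, -7.95).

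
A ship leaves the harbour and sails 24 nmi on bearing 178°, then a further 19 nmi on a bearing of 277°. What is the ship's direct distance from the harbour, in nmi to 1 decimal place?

28.2 nmi

Leg 1 (178°, 24 nmi): east 24 sin 178° = 0.84, north 24 cos 178° = -23.99
Leg 2 (277°, 19 nmi): east 19 sin 277° = -18.86, north 19 cos 277° = 2.32
Net: -18.02 east, -21.67 north. Distance = √((-18.02)² + (-21.67)²) = 28.184 nmi.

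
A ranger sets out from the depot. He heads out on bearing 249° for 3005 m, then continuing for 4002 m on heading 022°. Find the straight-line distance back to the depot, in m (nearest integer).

2940 m

Leg 1 (249°, 3005 m): east 3005 sin 249° = -2805.41, north 3005 cos 249° = -1076.90
Leg 2 (022°, 4002 m): east 4002 sin 22° = 1499.18, north 4002 cos 22° = 3710.59
Net: -1306.23 east, 2633.69 north. Distance = √((-1306.23)² + (2633.69)²) = 2939.828 m.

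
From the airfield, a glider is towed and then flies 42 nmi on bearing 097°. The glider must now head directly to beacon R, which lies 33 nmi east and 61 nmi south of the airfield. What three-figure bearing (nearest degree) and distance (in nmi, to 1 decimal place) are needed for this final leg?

189°, 56.6 nmi

Leg 1 (097°, 42 nmi): east 42 sin 97° = 41.69, north 42 cos 97° = -5.12
Current position: (41.69, -5.12). Target: (33, -61). Remaining: Δeast = -8.69, Δnorth = -55.88.
Bearing = atan2(-8.69, -55.88) mod 360° = 188.84°; distance = √((-8.69)² + (-55.88)²) = 56.553 nmi.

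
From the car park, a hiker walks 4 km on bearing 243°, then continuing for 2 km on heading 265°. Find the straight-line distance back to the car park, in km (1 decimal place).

Leg 1 (243°, 4 km): east 4 sin 243° = -3.56, north 4 cos 243° = -1.82
Leg 2 (265°, 2 km): east 2 sin 265° = -1.99, north 2 cos 265° = -0.17
Net: -5.56 east, -1.99 north. Distance = √((-5.56)² + (-1.99)²) = 5.902 km.

5.9 km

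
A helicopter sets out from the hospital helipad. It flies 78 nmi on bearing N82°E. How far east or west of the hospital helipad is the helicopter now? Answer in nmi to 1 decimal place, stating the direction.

77.2 nmi east

Leg 1 (N82°E, 78 nmi): east 78 sin 82° = 77.24, north 78 cos 82° = 10.86
Net east component: 77.24 nmi.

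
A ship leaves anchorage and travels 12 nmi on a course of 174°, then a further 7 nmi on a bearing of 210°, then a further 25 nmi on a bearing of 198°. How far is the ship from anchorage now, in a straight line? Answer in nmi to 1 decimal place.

42.9 nmi

Leg 1 (174°, 12 nmi): east 12 sin 174° = 1.25, north 12 cos 174° = -11.93
Leg 2 (210°, 7 nmi): east 7 sin 210° = -3.50, north 7 cos 210° = -6.06
Leg 3 (198°, 25 nmi): east 25 sin 198° = -7.73, north 25 cos 198° = -23.78
Net: -9.97 east, -41.77 north. Distance = √((-9.97)² + (-41.77)²) = 42.946 nmi.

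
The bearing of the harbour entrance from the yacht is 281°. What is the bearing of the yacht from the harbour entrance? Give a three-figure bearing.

Back-bearing = 281° − 180° = 101°.

101°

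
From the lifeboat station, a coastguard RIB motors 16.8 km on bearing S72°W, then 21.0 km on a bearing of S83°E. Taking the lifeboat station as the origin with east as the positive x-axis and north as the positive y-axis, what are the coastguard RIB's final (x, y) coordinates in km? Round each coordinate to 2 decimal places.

Leg 1 (S72°W, 16.8 km): east 16.8 sin 252° = -15.98, north 16.8 cos 252° = -5.19
Leg 2 (S83°E, 21.0 km): east 21.0 sin 97° = 20.84, north 21.0 cos 97° = -2.56
Summing: 4.87 km east, -7.75 km north → (4.87, -7.75).

(4.87, -7.75)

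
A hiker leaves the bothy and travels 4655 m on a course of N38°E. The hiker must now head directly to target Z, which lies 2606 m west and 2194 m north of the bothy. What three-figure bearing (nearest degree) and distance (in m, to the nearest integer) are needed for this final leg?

Leg 1 (N38°E, 4655 m): east 4655 sin 38° = 2865.90, north 4655 cos 38° = 3668.19
Current position: (2865.90, 3668.19). Target: (-2606, 2194). Remaining: Δeast = -5471.90, Δnorth = -1474.19.
Bearing = atan2(-5471.90, -1474.19) mod 360° = 254.92°; distance = √((-5471.90)² + (-1474.19)²) = 5667.007 m.

255°, 5667 m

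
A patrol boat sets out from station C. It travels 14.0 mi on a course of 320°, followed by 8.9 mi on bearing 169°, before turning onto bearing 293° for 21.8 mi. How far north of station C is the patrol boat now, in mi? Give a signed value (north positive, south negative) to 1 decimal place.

10.5 mi

Leg 1 (320°, 14.0 mi): east 14.0 sin 320° = -9.00, north 14.0 cos 320° = 10.72
Leg 2 (169°, 8.9 mi): east 8.9 sin 169° = 1.70, north 8.9 cos 169° = -8.74
Leg 3 (293°, 21.8 mi): east 21.8 sin 293° = -20.07, north 21.8 cos 293° = 8.52
Net north component: 10.51 mi.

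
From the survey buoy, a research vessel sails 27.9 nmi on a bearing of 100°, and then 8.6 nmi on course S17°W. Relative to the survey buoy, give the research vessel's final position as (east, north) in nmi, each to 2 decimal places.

(24.96, -13.07)

Leg 1 (100°, 27.9 nmi): east 27.9 sin 100° = 27.48, north 27.9 cos 100° = -4.84
Leg 2 (S17°W, 8.6 nmi): east 8.6 sin 197° = -2.51, north 8.6 cos 197° = -8.22
Summing: 24.96 nmi east, -13.07 nmi north → (24.96, -13.07).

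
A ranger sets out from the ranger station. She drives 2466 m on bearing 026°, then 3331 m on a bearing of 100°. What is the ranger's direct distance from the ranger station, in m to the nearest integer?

Leg 1 (026°, 2466 m): east 2466 sin 26° = 1081.02, north 2466 cos 26° = 2216.43
Leg 2 (100°, 3331 m): east 3331 sin 100° = 3280.39, north 3331 cos 100° = -578.42
Net: 4361.42 east, 1638.00 north. Distance = √((4361.42)² + (1638.00)²) = 4658.865 m.

4659 m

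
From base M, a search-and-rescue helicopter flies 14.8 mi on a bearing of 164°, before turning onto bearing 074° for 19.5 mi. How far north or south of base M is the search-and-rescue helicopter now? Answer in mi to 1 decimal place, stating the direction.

Leg 1 (164°, 14.8 mi): east 14.8 sin 164° = 4.08, north 14.8 cos 164° = -14.23
Leg 2 (074°, 19.5 mi): east 19.5 sin 74° = 18.74, north 19.5 cos 74° = 5.37
Net north component: -8.85 mi.

8.9 mi south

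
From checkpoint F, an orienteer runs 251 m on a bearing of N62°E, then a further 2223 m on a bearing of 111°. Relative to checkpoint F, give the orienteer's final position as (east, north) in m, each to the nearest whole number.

Leg 1 (N62°E, 251 m): east 251 sin 62° = 221.62, north 251 cos 62° = 117.84
Leg 2 (111°, 2223 m): east 2223 sin 111° = 2075.35, north 2223 cos 111° = -796.65
Summing: 2296.97 m east, -678.81 m north → (2297, -679).

(2297, -679)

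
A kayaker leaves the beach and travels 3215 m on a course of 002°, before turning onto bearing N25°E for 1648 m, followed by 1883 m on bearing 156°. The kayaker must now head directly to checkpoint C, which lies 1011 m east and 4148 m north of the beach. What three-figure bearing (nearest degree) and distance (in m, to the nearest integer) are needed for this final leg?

334°, 1291 m

Leg 1 (002°, 3215 m): east 3215 sin 2° = 112.20, north 3215 cos 2° = 3213.04
Leg 2 (N25°E, 1648 m): east 1648 sin 25° = 696.47, north 1648 cos 25° = 1493.60
Leg 3 (156°, 1883 m): east 1883 sin 156° = 765.89, north 1883 cos 156° = -1720.21
Current position: (1574.56, 2986.43). Target: (1011, 4148). Remaining: Δeast = -563.56, Δnorth = 1161.57.
Bearing = atan2(-563.56, 1161.57) mod 360° = 334.12°; distance = √((-563.56)² + (1161.57)²) = 1291.064 m.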